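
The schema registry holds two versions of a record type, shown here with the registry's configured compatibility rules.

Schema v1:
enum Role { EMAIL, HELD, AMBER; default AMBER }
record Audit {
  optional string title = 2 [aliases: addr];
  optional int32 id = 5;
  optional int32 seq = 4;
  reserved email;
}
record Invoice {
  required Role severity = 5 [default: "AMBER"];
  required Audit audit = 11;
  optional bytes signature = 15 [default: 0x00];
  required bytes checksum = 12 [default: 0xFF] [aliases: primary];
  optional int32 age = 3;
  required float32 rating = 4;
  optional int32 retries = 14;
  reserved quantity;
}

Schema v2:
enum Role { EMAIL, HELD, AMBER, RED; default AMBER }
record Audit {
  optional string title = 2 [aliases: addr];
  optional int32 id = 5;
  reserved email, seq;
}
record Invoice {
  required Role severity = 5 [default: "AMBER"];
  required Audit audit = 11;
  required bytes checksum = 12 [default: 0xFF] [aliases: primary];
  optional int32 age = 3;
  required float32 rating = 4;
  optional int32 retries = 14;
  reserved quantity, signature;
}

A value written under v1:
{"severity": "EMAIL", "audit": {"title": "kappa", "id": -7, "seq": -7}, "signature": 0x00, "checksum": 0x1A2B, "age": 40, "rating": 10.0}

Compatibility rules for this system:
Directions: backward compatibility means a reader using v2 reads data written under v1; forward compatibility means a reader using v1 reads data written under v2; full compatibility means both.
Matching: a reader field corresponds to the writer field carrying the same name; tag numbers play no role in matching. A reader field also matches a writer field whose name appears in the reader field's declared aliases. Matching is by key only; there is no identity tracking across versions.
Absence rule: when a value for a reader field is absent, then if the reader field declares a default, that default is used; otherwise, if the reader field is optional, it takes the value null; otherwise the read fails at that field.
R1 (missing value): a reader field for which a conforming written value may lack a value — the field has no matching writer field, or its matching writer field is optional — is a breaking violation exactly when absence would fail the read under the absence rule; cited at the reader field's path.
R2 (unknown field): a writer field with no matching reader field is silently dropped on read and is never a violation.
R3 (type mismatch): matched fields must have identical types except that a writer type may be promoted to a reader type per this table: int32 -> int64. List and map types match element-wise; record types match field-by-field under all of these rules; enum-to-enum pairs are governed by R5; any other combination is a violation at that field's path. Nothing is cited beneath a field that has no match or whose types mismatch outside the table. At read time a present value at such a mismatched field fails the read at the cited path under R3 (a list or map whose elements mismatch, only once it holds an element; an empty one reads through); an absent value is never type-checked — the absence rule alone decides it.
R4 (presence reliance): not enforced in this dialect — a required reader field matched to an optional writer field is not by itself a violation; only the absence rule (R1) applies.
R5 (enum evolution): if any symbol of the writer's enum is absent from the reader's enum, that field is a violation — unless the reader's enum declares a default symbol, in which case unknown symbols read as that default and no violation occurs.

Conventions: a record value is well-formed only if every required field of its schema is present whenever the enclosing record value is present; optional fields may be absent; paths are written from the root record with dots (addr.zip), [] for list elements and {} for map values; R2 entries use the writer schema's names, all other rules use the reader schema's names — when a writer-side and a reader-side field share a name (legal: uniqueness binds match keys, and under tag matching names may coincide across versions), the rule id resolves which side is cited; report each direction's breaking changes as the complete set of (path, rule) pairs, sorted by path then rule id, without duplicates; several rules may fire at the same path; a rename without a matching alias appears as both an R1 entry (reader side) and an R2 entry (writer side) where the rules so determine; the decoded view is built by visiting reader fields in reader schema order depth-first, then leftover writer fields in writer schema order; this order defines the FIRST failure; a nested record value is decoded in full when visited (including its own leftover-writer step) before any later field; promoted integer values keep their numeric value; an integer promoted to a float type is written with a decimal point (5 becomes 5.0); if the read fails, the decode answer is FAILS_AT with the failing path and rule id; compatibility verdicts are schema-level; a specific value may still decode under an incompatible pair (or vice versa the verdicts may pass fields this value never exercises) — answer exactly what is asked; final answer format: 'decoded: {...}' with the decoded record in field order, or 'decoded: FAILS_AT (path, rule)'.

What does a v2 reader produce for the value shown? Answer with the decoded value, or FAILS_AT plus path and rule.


each type pair in Invoice: writer, then reader
decode walk for Invoice under reader schema v2:
  severity := "EMAIL"
  audit.title := "kappa"
  audit.id := -7
  writer audit.seq: no reader field; dropped
  checksum := 0x1A2B
  age := 40
  rating := 10.0
  retries := null (missing; optional => null)
  writer signature: no reader field; dropped
  => decoded: {"severity": "EMAIL", "audit": {"title": "kappa", "id": -7}, "checksum": 0x1A2B, "age": 40, "rating": 10.0, "retries": null}
remaining Invoice differences; none change what is asked:
  enum Role (field severity in record Invoice): symbol RED added -> fires no rule on Invoice under this dialect and leaves the result unchanged

decoded: {"severity": "EMAIL", "audit": {"title": "kappa", "id": -7}, "checksum": 0x1A2B, "age": 40, "rating": 10.0, "retries": null}


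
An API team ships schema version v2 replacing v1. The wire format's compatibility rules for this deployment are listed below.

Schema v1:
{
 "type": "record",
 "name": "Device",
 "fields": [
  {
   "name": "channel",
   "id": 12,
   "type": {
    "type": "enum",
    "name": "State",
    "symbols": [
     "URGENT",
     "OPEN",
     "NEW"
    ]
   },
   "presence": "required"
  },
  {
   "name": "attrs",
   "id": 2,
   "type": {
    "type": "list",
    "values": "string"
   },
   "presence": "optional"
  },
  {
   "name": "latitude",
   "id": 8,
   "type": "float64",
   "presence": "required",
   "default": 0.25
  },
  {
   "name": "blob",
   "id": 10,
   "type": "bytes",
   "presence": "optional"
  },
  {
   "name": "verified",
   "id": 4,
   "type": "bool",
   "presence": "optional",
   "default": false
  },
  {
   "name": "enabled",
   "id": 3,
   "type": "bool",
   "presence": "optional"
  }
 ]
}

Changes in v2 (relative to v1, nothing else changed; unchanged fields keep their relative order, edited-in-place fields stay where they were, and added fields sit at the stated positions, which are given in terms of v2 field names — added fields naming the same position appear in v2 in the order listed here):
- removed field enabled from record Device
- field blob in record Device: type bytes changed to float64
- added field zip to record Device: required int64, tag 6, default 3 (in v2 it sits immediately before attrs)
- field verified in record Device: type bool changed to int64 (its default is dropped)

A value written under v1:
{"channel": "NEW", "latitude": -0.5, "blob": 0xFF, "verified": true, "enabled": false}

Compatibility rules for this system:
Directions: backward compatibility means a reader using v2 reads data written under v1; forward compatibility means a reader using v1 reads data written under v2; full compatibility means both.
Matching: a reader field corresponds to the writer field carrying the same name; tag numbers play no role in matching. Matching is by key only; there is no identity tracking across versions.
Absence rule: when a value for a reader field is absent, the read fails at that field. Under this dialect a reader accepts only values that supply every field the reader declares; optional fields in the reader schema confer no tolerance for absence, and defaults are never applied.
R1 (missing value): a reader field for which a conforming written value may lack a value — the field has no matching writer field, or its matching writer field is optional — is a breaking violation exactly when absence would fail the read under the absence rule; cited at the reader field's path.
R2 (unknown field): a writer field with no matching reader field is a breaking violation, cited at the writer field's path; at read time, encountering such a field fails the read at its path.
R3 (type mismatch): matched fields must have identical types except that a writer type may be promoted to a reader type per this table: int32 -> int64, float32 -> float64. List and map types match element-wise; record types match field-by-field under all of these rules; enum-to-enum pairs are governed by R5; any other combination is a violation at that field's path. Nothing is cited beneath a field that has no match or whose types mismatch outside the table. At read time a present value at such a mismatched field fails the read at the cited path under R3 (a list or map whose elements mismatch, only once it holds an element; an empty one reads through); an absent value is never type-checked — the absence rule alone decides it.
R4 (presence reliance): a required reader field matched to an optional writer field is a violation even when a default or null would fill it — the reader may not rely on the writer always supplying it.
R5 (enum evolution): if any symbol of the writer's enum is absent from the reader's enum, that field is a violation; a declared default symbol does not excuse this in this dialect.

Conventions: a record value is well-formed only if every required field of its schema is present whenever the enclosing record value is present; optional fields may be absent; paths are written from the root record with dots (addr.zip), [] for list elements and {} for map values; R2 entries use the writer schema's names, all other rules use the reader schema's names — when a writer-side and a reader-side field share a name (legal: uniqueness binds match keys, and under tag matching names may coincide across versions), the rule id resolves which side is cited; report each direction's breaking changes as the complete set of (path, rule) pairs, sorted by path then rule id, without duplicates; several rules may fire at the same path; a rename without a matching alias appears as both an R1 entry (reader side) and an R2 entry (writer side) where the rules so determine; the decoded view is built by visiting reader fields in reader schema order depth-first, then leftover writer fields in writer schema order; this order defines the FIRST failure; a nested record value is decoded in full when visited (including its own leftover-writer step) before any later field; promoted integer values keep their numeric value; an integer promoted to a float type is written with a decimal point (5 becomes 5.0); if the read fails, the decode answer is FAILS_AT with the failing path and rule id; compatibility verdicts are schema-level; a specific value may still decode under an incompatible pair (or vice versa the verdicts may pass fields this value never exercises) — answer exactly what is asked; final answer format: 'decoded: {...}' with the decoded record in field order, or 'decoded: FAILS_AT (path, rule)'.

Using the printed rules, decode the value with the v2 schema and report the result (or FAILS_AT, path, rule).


arrows below run writer -> reader for Device
decoding the Device value with the v2 reader:
  channel := "NEW"
  read fails at zip under R1 (no fill)
  => FAILS_AT (zip, R1)
remaining Device differences; none change what is asked:
  removed field enabled from record Device -> matters for Device compatibility verdicts, not for this value's decode
  field blob in record Device: type bytes changed to float64 -> matters for Device compatibility verdicts, not for this value's decode
  field verified in record Device: type bool changed to int64 (its default is dropped) -> matters for Device compatibility verdicts, not for this value's decode

decoded: FAILS_AT (zip, R1)


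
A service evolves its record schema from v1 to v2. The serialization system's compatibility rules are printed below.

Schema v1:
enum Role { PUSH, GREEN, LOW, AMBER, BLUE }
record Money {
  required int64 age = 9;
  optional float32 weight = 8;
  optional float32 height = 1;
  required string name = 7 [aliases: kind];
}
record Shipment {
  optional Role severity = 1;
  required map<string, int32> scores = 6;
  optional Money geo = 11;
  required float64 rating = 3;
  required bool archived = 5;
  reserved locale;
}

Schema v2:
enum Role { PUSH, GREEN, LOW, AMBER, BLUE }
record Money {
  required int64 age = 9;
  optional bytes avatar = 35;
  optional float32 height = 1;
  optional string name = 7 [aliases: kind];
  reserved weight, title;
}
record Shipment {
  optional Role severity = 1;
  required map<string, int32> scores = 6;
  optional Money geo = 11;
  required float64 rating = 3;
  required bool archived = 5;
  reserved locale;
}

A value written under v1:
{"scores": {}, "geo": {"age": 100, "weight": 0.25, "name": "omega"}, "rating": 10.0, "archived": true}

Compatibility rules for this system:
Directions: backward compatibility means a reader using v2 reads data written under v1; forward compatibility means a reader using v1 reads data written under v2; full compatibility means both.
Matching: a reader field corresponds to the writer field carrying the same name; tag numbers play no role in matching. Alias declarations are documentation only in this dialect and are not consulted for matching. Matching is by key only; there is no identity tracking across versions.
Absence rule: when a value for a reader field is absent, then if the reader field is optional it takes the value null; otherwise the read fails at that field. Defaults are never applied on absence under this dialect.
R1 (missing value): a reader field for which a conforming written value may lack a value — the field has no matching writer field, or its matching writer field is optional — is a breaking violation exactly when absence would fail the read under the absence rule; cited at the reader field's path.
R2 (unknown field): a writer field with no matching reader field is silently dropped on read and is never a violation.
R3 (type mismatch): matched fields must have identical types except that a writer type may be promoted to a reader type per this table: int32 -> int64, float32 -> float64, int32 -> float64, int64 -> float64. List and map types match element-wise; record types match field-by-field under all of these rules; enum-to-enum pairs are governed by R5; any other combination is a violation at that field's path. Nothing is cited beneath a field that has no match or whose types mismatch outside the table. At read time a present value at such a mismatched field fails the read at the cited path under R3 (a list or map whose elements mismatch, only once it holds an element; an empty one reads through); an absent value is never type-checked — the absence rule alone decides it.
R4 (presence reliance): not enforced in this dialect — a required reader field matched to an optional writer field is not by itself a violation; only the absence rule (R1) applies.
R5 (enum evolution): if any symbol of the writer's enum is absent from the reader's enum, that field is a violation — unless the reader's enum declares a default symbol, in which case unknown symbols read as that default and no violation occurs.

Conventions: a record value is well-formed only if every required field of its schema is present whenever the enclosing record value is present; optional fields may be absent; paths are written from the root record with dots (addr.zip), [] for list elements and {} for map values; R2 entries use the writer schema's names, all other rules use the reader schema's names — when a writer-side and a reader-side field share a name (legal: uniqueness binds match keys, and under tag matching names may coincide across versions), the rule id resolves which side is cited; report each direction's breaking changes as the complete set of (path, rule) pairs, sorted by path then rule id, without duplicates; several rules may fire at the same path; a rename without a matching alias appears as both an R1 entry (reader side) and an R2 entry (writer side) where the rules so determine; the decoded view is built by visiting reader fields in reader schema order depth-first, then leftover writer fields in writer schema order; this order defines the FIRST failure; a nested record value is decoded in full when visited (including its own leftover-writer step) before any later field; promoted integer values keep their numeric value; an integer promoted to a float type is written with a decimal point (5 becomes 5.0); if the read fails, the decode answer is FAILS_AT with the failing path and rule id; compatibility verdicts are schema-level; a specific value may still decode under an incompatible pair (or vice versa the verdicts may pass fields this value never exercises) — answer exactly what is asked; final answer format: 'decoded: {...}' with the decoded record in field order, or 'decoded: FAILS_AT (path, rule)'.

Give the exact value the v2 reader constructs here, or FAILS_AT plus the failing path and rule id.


arrows below run writer -> reader for Shipment
decode walk for Shipment under reader schema v2:
  severity := null (not supplied -> null)
  scores := {}
  geo.age := 100
  geo.avatar := null (not supplied -> null)
  geo.height := null (not supplied -> null)
  geo.name := "omega"
  writer geo.weight: unmatched, discarded
  rating := 10.0
  archived := true
  => decoded: {"severity": null, "scores": {}, "geo": {"age": 100, "avatar": null, "height": null, "name": "omega"}, "rating": 10.0, "archived": true}
the rest of the Shipment diff is inert for this question:
  field name in record Money: required changed to optional -> schema-level compatibility only; this Shipment value's decode is unchanged

decoded: {"severity": null, "scores": {}, "geo": {"age": 100, "avatar": null, "height": null, "name": "omega"}, "rating": 10.0, "archived": true}


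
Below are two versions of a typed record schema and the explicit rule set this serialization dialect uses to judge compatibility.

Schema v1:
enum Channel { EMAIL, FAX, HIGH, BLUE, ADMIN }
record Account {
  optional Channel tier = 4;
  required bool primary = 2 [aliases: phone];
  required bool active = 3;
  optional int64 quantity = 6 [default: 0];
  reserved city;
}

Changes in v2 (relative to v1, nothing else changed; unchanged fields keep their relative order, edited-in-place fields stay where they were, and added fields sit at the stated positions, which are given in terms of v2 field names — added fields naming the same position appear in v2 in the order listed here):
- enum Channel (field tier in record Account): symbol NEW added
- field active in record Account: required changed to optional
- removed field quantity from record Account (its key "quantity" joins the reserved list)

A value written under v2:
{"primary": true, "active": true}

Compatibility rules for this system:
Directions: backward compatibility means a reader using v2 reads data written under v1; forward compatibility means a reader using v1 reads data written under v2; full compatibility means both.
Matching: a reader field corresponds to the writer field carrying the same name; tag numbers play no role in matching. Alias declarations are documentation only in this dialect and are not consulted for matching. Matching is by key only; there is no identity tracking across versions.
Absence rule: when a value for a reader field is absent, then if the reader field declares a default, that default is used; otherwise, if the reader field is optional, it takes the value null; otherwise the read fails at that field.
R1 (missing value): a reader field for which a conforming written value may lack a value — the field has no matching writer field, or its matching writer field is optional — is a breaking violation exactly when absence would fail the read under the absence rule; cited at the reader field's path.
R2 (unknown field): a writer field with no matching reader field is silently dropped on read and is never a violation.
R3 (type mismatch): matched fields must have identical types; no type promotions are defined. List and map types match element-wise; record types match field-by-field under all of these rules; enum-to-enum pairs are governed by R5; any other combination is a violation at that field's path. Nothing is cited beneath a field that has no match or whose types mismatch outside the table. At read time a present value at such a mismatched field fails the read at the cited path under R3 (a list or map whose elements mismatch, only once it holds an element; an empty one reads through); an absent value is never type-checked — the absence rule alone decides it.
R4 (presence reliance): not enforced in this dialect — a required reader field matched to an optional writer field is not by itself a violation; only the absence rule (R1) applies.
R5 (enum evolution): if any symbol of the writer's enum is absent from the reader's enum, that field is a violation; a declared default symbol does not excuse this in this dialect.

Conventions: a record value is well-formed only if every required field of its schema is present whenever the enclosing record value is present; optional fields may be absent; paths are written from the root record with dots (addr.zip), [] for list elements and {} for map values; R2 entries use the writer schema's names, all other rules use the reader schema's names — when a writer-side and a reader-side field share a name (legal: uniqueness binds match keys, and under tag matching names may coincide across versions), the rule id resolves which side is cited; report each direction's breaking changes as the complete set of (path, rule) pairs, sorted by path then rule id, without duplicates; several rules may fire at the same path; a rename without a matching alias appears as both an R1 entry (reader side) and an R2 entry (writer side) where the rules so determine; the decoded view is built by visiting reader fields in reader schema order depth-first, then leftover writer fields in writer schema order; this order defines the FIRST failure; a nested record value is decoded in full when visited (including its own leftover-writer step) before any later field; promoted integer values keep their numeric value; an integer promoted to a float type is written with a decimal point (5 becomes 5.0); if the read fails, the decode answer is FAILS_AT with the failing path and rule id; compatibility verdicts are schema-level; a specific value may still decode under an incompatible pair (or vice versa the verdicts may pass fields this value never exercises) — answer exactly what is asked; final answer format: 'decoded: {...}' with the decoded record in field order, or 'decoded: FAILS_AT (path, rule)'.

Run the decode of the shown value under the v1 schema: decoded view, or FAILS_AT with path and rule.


decoded: {"tier": null, "primary": true, "active": true, "quantity": 0}

the writer's type comes first in each Account pair
migrating the Account value to v1:
  tier := null (absent, optional -> null)
  primary := true
  active := true
  quantity := 0 (absent -> default)
  => decoded: {"tier": null, "primary": true, "active": true, "quantity": 0}
checking off the Account differences that do not matter here:
  enum Channel (field tier in record Account): symbol NEW added -> changes Account's schema-level verdicts only — the decode of this value is the same
  field active in record Account: required changed to optional -> changes Account's schema-level verdicts only — the decode of this value is the same
  removed field quantity from record Account (its key "quantity" joins the reserved list) -> fires no rule on Account under this dialect and leaves the result unchanged


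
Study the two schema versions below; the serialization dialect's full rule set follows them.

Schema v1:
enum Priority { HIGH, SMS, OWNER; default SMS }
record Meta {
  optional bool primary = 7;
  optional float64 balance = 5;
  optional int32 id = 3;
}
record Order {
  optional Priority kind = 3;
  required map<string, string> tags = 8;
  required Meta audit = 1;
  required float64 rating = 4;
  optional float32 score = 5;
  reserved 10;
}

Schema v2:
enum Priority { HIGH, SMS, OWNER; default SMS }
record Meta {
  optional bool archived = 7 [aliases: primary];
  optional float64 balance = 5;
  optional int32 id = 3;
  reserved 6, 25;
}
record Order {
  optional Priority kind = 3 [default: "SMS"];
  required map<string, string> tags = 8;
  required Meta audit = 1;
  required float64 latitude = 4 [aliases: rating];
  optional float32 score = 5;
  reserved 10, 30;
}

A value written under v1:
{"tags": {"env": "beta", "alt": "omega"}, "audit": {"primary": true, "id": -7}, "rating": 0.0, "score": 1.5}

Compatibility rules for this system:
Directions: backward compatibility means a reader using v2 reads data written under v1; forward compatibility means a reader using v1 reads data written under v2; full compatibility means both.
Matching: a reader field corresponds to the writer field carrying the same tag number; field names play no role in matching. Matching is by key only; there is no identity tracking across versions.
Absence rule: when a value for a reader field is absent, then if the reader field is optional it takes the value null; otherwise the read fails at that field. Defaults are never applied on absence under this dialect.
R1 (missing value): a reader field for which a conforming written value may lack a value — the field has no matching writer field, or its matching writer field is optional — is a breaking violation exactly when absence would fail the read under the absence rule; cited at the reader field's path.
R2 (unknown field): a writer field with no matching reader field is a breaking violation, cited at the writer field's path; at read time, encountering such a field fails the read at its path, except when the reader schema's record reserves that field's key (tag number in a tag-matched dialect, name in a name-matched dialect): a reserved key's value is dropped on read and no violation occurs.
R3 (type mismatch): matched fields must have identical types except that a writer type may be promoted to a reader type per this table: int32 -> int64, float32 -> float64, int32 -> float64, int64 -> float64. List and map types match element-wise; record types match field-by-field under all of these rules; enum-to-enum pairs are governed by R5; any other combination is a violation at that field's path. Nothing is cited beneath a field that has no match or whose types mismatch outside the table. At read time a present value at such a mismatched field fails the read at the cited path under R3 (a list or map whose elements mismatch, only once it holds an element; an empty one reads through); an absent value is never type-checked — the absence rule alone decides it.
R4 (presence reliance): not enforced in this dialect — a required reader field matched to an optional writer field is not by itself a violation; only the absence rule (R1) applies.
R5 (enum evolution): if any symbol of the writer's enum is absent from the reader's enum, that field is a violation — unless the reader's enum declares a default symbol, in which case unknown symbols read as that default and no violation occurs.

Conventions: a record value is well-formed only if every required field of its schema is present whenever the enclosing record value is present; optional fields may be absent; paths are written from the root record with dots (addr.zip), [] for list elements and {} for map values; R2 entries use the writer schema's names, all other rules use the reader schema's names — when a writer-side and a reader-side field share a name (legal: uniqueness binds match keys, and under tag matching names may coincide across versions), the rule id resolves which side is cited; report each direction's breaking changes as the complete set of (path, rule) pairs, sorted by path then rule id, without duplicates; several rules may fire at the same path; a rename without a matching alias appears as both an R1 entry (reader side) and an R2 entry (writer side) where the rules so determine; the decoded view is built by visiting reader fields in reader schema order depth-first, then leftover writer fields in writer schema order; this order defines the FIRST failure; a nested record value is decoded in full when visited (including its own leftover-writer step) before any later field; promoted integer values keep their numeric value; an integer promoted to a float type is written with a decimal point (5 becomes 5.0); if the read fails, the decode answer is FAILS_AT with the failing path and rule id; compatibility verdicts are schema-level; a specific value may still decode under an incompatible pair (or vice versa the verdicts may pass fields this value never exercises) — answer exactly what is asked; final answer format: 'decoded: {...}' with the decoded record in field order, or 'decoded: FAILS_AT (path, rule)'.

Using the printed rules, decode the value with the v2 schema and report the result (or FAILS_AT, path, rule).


decoded: {"kind": null, "tags": {"env": "beta", "alt": "omega"}, "audit": {"archived": true, "balance": null, "id": -7}, "latitude": 0.0, "score": 1.5}

in Order below, arrows point writer -> reader
migrating the Order value to v2:
  kind := null (not supplied -> null)
  tags := {"env": "beta", "alt": "omega"}
  audit.archived := true (from writer primary)
  audit.balance := null (not supplied -> null)
  audit.id := -7
  latitude := 0.0 (from writer rating)
  score := 1.5
  => decoded: {"kind": null, "tags": {"env": "beta", "alt": "omega"}, "audit": {"archived": true, "balance": null, "id": -7}, "latitude": 0.0, "score": 1.5}
remaining Order differences; none change what is asked:
  field kind in record Order: default set to "SMS" -> fires no rule on Order under this dialect and leaves the result unchanged


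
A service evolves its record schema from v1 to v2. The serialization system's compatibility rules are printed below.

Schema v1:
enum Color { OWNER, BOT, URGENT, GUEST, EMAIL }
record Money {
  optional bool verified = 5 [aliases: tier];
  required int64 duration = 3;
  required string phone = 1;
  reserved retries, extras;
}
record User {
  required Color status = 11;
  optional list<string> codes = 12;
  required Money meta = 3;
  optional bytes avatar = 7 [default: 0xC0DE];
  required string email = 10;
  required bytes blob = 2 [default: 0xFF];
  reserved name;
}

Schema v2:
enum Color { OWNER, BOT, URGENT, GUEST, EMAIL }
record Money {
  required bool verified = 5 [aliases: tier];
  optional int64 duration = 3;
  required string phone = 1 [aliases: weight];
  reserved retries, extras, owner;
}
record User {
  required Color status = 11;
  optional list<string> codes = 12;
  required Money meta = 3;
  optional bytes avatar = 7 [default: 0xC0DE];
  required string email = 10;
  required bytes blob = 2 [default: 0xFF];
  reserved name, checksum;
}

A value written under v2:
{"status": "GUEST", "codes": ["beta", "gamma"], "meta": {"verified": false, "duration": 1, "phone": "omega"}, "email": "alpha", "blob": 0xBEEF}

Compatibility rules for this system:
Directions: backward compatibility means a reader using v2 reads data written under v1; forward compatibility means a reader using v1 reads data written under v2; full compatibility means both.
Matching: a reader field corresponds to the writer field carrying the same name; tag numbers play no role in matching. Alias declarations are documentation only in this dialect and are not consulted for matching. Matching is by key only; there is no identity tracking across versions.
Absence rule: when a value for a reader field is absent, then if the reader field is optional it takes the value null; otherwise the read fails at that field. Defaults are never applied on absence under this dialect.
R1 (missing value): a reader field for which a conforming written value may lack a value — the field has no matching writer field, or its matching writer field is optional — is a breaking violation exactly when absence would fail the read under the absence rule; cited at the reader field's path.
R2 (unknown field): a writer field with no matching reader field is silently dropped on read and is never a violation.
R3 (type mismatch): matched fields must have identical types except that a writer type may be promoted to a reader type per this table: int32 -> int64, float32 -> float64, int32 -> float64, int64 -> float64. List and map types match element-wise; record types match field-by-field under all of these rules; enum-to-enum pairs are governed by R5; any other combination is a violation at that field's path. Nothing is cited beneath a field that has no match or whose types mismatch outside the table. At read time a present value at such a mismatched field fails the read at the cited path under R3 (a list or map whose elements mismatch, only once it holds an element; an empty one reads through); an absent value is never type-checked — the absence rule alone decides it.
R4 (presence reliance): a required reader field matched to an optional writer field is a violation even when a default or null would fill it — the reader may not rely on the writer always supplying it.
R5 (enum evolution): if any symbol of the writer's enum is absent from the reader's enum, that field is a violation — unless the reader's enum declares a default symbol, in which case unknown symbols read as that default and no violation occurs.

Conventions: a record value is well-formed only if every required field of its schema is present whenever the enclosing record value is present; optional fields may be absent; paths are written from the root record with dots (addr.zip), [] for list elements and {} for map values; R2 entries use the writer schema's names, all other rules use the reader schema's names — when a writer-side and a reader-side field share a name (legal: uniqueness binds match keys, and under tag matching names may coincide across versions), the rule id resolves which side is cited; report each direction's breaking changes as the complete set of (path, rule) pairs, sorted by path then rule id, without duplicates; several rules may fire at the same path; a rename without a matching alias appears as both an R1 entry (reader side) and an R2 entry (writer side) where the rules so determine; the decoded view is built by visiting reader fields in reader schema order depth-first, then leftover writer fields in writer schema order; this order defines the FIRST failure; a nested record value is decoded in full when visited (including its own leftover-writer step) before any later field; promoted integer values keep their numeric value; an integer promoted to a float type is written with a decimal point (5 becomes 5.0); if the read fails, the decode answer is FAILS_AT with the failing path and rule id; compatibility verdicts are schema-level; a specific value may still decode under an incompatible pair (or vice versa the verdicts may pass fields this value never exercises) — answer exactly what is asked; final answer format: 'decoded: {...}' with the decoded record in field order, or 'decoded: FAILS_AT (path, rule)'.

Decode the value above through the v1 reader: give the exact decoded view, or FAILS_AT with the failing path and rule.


in User below, arrows point writer -> reader
decode walk for User under reader schema v1:
  status := "GUEST"
  codes := ["beta", "gamma"]
  meta.verified := false
  meta.duration := 1
  meta.phone := "omega"
  avatar := null (absent, optional -> null)
  email := "alpha"
  blob := 0xBEEF
  => decoded: {"status": "GUEST", "codes": ["beta", "gamma"], "meta": {"verified": false, "duration": 1, "phone": "omega"}, "avatar": null, "email": "alpha", "blob": 0xBEEF}
the other User changes do not affect what is asked:
  field verified in record Money: optional changed to required -> matters for User compatibility verdicts, not for this value's decode
  field duration in record Money: required changed to optional -> matters for User compatibility verdicts, not for this value's decode

decoded: {"status": "GUEST", "codes": ["beta", "gamma"], "meta": {"verified": false, "duration": 1, "phone": "omega"}, "avatar": null, "email": "alpha", "blob": 0xBEEF}


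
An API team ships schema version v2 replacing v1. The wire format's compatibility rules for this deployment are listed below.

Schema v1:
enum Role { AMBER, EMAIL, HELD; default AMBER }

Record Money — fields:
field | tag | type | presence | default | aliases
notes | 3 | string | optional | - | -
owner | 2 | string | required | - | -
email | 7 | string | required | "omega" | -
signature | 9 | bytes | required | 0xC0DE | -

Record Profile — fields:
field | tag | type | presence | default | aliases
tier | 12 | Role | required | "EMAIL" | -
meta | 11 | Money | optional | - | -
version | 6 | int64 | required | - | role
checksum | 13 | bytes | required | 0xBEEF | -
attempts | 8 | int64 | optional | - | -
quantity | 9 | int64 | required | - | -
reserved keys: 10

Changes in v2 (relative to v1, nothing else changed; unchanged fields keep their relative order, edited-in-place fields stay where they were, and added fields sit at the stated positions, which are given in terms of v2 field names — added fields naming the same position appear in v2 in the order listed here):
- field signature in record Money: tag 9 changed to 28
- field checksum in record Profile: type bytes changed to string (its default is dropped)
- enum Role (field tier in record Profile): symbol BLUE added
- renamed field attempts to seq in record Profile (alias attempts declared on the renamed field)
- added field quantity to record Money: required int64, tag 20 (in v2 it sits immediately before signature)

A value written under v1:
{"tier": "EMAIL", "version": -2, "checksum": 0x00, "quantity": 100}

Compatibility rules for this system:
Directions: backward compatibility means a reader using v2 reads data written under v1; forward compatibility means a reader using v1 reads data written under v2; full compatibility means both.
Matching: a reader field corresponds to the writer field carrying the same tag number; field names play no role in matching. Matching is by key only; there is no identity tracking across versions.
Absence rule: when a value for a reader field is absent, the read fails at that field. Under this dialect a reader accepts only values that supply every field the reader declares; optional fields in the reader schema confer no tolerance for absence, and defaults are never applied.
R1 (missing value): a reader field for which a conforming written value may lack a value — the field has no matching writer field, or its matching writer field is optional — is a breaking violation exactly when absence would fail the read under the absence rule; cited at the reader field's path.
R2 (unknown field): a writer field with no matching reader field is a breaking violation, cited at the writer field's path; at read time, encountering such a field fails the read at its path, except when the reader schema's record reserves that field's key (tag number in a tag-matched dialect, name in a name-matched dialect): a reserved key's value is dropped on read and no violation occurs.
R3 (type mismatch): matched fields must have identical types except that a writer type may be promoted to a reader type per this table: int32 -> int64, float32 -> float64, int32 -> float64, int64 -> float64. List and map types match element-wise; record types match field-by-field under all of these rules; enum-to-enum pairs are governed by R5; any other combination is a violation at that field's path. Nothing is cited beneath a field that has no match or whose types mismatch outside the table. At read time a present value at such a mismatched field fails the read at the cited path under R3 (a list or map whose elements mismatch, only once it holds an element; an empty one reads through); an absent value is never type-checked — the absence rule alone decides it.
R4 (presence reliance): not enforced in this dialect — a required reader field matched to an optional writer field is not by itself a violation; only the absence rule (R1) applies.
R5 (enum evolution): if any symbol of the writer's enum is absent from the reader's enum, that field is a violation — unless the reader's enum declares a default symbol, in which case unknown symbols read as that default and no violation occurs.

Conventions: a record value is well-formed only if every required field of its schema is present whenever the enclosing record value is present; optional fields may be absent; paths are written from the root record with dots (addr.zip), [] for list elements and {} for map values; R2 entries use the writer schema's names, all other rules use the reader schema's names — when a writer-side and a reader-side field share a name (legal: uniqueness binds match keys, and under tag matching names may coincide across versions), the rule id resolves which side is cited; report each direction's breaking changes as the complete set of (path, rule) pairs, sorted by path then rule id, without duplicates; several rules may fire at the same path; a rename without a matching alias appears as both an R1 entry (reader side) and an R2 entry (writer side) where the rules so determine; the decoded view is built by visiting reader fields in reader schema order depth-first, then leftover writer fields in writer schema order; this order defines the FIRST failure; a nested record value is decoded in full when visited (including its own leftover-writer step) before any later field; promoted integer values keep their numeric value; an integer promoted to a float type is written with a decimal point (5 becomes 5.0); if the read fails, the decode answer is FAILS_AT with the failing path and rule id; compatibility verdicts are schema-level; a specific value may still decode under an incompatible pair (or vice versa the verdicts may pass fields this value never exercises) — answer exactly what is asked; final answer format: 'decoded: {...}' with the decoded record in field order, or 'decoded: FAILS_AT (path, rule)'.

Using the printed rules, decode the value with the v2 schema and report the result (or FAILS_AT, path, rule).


in Profile below, arrows point writer -> reader
decode (reader v2):
  tier := "EMAIL"
  read fails at meta under R1 (no fill)
  => FAILS_AT (meta, R1)
the rest of the Profile diff is inert for this question:
  field signature in record Money: tag 9 changed to 28 -> changes Profile's schema-level verdicts only — the decode of this value is the same
  field checksum in record Profile: type bytes changed to string (its default is dropped) -> changes Profile's schema-level verdicts only — the decode of this value is the same
  enum Role (field tier in record Profile): symbol BLUE added -> inert under this dialect — no rule fires on Profile and the result does not move
  renamed field attempts to seq in record Profile (alias attempts declared on the renamed field) -> changes Profile's schema-level verdicts only — the decode of this value is the same
  added field quantity to record Money: required int64, tag 20 (in v2 it sits immediately before signature) -> changes Profile's schema-level verdicts only — the decode of this value is the same

decoded: FAILS_AT (meta, R1)
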